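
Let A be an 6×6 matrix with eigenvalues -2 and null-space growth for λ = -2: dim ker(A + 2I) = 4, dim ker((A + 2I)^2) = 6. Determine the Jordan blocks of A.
Jordan blocks: (-2, 2), (-2, 2), (-2, 1), (-2, 1)

λ = -2: successive nullity increments [4, 2] count blocks of size ≥ k; block sizes are [2, 2, 1, 1].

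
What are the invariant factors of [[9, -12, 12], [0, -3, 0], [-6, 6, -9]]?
x + 3, (x - 3)(x + 3)

The Jordan structure of A has elementary divisors (x + 3), (x + 3), (x - 3). Arranging the block sizes at each eigenvalue in decreasing order and taking row products gives the invariant factors.

Invariant factors (smallest first, each dividing the next): x + 3, (x - 3)(x + 3).

Check: the last factor (x - 3)(x + 3) is the minimal polynomial, and the product (x - 3)(x + 3)^2 is the characteristic polynomial.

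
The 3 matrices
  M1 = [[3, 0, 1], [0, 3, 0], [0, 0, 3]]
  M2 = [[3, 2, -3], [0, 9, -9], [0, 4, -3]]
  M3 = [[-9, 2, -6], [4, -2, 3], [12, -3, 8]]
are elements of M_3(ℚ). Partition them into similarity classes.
2 classes: {M1, M2}, {M3}

Characteristic polynomials: χ_{M1} = (x - 3)^3, χ_{M2} = (x - 3)^3, χ_{M3} = (x + 1)^3.

{M1, M2}: invariant factors x - 3, (x - 3)^2.

{M3}: invariant factors x + 1, (x + 1)^2.

Matrices are similar if and only if their invariant-factor lists agree; the partition into similarity classes is {M1, M2}, {M3}.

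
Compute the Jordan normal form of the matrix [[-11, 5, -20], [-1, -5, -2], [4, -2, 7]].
J = [[-4, 1, 0], [0, -4, 0], [0, 0, -1]]

The characteristic polynomial is det(xI - A) = (x + 1)(x + 4)^2, so the eigenvalues are -4 (algebraic multiplicity 2), -1 (algebraic multiplicity 1).

For λ = -4: rank(A + 4I) = 2, rank((A + 4I)^2) = 1. The eigenspace has dimension 3 - 2 = 1, so there is 1 Jordan block; the rank sequence gives block sizes [2].

For λ = -1: algebraic multiplicity 1 gives one 1×1 block.

Assembling the blocks gives the Jordan form J above.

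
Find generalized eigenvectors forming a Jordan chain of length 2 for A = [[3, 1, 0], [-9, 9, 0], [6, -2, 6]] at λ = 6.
We seek v_1 ∈ ker((A - 6I)^2) \ ker(A - 6I), then set v_{i+1} = (A - 6I) v_i.

One such chain is v_1 = [[0, 1, 0]]^T, v_2 = [[1, 3, -2]]^T. Check: (A - 6I) v_2 = [[0, 0, 0]]^T = 0.

v_1 = [[0, 1, 0]]^T, v_2 = [[1, 3, -2]]^T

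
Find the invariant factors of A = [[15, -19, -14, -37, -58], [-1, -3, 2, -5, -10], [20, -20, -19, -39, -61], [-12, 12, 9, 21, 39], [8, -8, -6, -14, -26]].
x, x(x + 4)^3

The Jordan structure of A has elementary divisors (x + 4)^3, x, x. Arranging the block sizes at each eigenvalue in decreasing order and taking row products gives the invariant factors.

Invariant factors (smallest first, each dividing the next): x, x(x + 4)^3.

Check: the last factor x(x + 4)^3 is the minimal polynomial, and the product x^2(x + 4)^3 is the characteristic polynomial.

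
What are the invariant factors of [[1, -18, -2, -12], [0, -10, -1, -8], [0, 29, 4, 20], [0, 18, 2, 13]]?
The Jordan structure of A has elementary divisors (x - 1), (x - 1), (x - 3)^2. Arranging the block sizes at each eigenvalue in decreasing order and taking row products gives the invariant factors.

Invariant factors (smallest first, each dividing the next): x - 1, (x - 3)^2(x - 1).

Check: the last factor (x - 3)^2(x - 1) is the minimal polynomial, and the product (x - 3)^2(x - 1)^2 is the characteristic polynomial.

x - 1, (x - 3)^2(x - 1)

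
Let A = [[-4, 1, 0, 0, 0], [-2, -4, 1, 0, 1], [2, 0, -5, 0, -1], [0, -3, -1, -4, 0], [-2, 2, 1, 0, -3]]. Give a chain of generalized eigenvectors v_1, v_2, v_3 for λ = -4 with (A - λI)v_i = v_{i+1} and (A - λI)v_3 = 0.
We seek v_1 ∈ ker((A + 4I)^3) \ ker((A + 4I)^2), then set v_{i+1} = (A + 4I) v_i.

One such chain is v_1 = [[0, 0, 0, -1, 1]]^T, v_2 = [[0, 1, -1, 0, 1]]^T, v_3 = [[1, 0, 0, -2, 2]]^T. Check: (A + 4I) v_3 = [[0, 0, 0, 0, 0]]^T = 0.

v_1 = [[0, 0, 0, -1, 1]]^T, v_2 = [[0, 1, -1, 0, 1]]^T, v_3 = [[1, 0, 0, -2, 2]]^T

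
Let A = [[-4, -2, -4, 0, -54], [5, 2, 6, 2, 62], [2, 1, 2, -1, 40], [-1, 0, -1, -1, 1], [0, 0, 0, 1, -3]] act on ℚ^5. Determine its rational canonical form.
The invariant factors of A (the non-unit diagonal entries of the Smith normal form of xI - A over ℚ[x]) are (x + 2)^2(x^3 - 3x - 5), each dividing the next. The characteristic polynomial is their product, (x + 2)^2(x^3 - 3x - 5).

The rational canonical form is the block-diagonal matrix of companion matrices C(f_i):
R = [[0, 0, 0, 0, 20], [1, 0, 0, 0, 32], [0, 1, 0, 0, 17], [0, 0, 1, 0, -1], [0, 0, 0, 1, -4]].

Note the characteristic polynomial does not split into linear factors over ℚ, so A has no Jordan form over ℚ; the rational canonical form exists over any field.

R = [[0, 0, 0, 0, 20], [1, 0, 0, 0, 32], [0, 1, 0, 0, 17], [0, 0, 1, 0, -1], [0, 0, 0, 1, -4]]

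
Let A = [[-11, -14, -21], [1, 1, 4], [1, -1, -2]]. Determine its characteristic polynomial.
χ_A(x) = (x + 4)^3

xI - A = [[x + 11, 14, 21], [-1, x - 1, -4], [-1, 1, x + 2]].

Expanding det(xI - A) along the first row:
det(xI - A) = + (x + 11)·det([[x - 1, -4], [1, x + 2]]) - (14)·det([[-1, -4], [-1, x + 2]]) + (21)·det([[-1, x - 1], [-1, 1]]).

Evaluating gives χ_A(x) = x^3 + 12x^2 + 48x + 64 = (x + 4)^3.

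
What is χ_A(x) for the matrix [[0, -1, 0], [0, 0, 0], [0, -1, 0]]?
χ_A(x) = x^3

xI - A = [[x, 1, 0], [0, x, 0], [0, 1, x]].

Expanding det(xI - A) along the first row:
det(xI - A) = + (x)·det([[x, 0], [1, x]]) - (1)·det([[0, 0], [0, x]]) + (0)·det([[0, x], [0, 1]]).

Evaluating gives χ_A(x) = x^3.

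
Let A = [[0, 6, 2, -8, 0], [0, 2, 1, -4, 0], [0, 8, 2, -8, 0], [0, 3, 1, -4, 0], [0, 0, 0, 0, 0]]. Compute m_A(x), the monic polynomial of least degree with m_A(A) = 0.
The characteristic polynomial factors as x^5. The minimal polynomial is ∏(x - λ)^{k_λ} where k_λ is the size of the largest Jordan block at λ.

For λ = 0: rank(A) = 2, and the largest Jordan block has size 3 (the smallest k with rank(A^k) = rank(A^(k+1))).

So m_A(x) = x^3.

m_A(x) = x^3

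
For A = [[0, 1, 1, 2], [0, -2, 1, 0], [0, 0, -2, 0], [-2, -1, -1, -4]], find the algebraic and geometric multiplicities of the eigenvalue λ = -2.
algebraic multiplicity 4, geometric multiplicity 2

The characteristic polynomial is (x + 2)^4, so the factor x + 2 appears with exponent 4: the algebraic multiplicity is 4.

rank(A + 2I) = 2, so the eigenspace has dimension 4 - 2 = 2: the geometric multiplicity is 2.

Since 2 < 4, A is not diagonalizable.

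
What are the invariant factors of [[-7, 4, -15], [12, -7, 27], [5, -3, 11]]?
The Jordan structure of A has elementary divisors (x + 1)^3. Arranging the block sizes at each eigenvalue in decreasing order and taking row products gives the invariant factors.

Invariant factors (smallest first, each dividing the next): (x + 1)^3.

Check: the last factor (x + 1)^3 is the minimal polynomial, and the product (x + 1)^3 is the characteristic polynomial.

(x + 1)^3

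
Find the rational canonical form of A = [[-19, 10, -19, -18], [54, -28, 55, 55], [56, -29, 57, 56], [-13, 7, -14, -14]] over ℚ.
The invariant factors of A (the non-unit diagonal entries of the Smith normal form of xI - A over ℚ[x]) are (x + 4)(x^3 - 3x + 3), each dividing the next. The characteristic polynomial is their product, (x + 4)(x^3 - 3x + 3).

The rational canonical form is the block-diagonal matrix of companion matrices C(f_i):
R = [[0, 0, 0, -12], [1, 0, 0, 9], [0, 1, 0, 3], [0, 0, 1, -4]].

Note the characteristic polynomial does not split into linear factors over ℚ, so A has no Jordan form over ℚ; the rational canonical form exists over any field.

R = [[0, 0, 0, -12], [1, 0, 0, 9], [0, 1, 0, 3], [0, 0, 1, -4]]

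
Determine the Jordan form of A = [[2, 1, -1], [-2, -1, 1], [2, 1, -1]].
The characteristic polynomial is det(xI - A) = x^3, so the eigenvalues are 0 (algebraic multiplicity 3).

For λ = 0: rank(A) = 1, rank(A^2) = 0. The eigenspace has dimension 3 - 1 = 2, so there are 2 Jordan blocks; the rank sequence gives block sizes [2, 1].

Assembling the blocks gives the Jordan form J above.

J = [[0, 1, 0], [0, 0, 0], [0, 0, 0]]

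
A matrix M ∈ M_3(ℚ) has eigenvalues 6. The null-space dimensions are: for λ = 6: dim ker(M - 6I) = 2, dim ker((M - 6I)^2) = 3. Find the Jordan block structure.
λ = 6: successive nullity increments [2, 1] count blocks of size ≥ k; block sizes are [2, 1].

Jordan blocks: (6, 2), (6, 1)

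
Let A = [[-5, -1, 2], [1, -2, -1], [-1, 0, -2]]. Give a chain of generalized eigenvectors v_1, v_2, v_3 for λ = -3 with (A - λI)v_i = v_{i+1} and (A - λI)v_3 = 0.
v_1 = [[-1, 1, -1]]^T, v_2 = [[-1, 1, 0]]^T, v_3 = [[1, 0, 1]]^T

We seek v_1 ∈ ker((A + 3I)^3) \ ker((A + 3I)^2), then set v_{i+1} = (A + 3I) v_i.

One such chain is v_1 = [[-1, 1, -1]]^T, v_2 = [[-1, 1, 0]]^T, v_3 = [[1, 0, 1]]^T. Check: (A + 3I) v_3 = [[0, 0, 0]]^T = 0.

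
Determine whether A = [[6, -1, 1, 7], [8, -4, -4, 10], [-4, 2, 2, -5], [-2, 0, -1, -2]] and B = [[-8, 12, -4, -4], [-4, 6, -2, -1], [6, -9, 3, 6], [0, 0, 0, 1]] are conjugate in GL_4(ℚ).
No.

Both have characteristic polynomial x^2(x - 1)^2, but the minimal polynomial of A is x^2(x - 1)^2 while the minimal polynomial of B is x(x - 1)^2. The minimal polynomial is a similarity invariant, so A and B are not similar.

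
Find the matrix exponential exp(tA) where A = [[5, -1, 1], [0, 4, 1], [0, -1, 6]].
A has Jordan form J = [[5, 1, 0], [0, 5, 0], [0, 0, 5]] with A = PJP^{-1}, so e^{tA} = P e^{tJ} P^{-1}.

For a Jordan block J_k(λ), e^{tJ_k(λ)} = e^{λt} · (I + tN + t^2 N^2/2! + ... + t^{k-1} N^{k-1}/(k-1)!) where N is the nilpotent superdiagonal part.

Assembling the blocks and conjugating back gives the entries of e^{tA} as shown above.

e^{tA} = [[e^{5*t}, -t*e^{5*t}, t*e^{5*t}], [0, (1 - t)*e^{5*t}, t*e^{5*t}], [0, -t*e^{5*t}, (t + 1)*e^{5*t}]]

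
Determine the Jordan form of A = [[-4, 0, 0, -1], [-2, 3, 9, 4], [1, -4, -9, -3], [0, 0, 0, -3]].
The characteristic polynomial is det(xI - A) = (x + 3)^3(x + 4), so the eigenvalues are -4 (algebraic multiplicity 1), -3 (algebraic multiplicity 3).

For λ = -4: algebraic multiplicity 1 gives one 1×1 block.

For λ = -3: rank(A + 3I) = 2, rank((A + 3I)^2) = 1. The eigenspace has dimension 4 - 2 = 2, so there are 2 Jordan blocks; the rank sequence gives block sizes [2, 1].

Assembling the blocks gives the Jordan form J above.

J = [[-4, 0, 0, 0], [0, -3, 1, 0], [0, 0, -3, 0], [0, 0, 0, -3]]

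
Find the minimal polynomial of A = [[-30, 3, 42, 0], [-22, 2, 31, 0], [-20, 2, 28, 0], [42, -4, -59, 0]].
m_A(x) = x^3

The characteristic polynomial factors as x^4. The minimal polynomial is ∏(x - λ)^{k_λ} where k_λ is the size of the largest Jordan block at λ.

For λ = 0: rank(A) = 2, and the largest Jordan block has size 3 (the smallest k with rank(A^k) = rank(A^(k+1))).

So m_A(x) = x^3.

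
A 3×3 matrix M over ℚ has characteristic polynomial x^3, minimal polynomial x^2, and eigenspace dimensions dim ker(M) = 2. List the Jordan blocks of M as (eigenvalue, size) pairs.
Jordan blocks: (0, 2), (0, 1)

λ = 0: algebraic multiplicity 3 (exponent in χ_M), largest block size 2 (exponent in m_M), 2 blocks (geometric multiplicity). These force block sizes [2, 1].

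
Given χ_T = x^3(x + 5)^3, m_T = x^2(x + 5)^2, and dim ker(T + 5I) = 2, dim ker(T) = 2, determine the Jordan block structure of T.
Jordan blocks: (-5, 2), (-5, 1), (0, 2), (0, 1)

λ = -5: algebraic multiplicity 3 (exponent in χ_T), largest block size 2 (exponent in m_T), 2 blocks (geometric multiplicity). These force block sizes [2, 1].
λ = 0: algebraic multiplicity 3 (exponent in χ_T), largest block size 2 (exponent in m_T), 2 blocks (geometric multiplicity). These force block sizes [2, 1].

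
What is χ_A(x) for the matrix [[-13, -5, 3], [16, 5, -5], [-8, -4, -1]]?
χ_A(x) = (x + 3)^3

xI - A = [[x + 13, 5, -3], [-16, x - 5, 5], [8, 4, x + 1]].

Expanding det(xI - A) along the first row:
det(xI - A) = + (x + 13)·det([[x - 5, 5], [4, x + 1]]) - (5)·det([[-16, 5], [8, x + 1]]) + (-3)·det([[-16, x - 5], [8, 4]]).

Evaluating gives χ_A(x) = x^3 + 9x^2 + 27x + 27 = (x + 3)^3.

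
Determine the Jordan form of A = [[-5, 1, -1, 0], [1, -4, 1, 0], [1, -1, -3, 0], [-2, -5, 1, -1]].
J = [[-4, 1, 0, 0], [0, -4, 1, 0], [0, 0, -4, 0], [0, 0, 0, -1]]

The characteristic polynomial is det(xI - A) = (x + 1)(x + 4)^3, so the eigenvalues are -4 (algebraic multiplicity 3), -1 (algebraic multiplicity 1).

For λ = -4: rank(A + 4I) = 3, rank((A + 4I)^2) = 2, rank((A + 4I)^3) = 1. The eigenspace has dimension 4 - 3 = 1, so there is 1 Jordan block; the rank sequence gives block sizes [3].

For λ = -1: algebraic multiplicity 1 gives one 1×1 block.

Assembling the blocks gives the Jordan form J above.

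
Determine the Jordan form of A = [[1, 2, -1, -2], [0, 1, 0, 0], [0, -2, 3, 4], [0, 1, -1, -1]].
The characteristic polynomial is det(xI - A) = (x - 1)^4, so the eigenvalues are 1 (algebraic multiplicity 4).

For λ = 1: rank(A - I) = 2, rank((A - I)^2) = 0. The eigenspace has dimension 4 - 2 = 2, so there are 2 Jordan blocks; the rank sequence gives block sizes [2, 2].

Assembling the blocks gives the Jordan form J above.

J = [[1, 1, 0, 0], [0, 1, 0, 0], [0, 0, 1, 1], [0, 0, 0, 1]]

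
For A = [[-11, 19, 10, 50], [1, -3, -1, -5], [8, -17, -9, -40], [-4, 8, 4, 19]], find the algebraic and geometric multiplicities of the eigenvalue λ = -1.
algebraic multiplicity 4, geometric multiplicity 2

The characteristic polynomial is (x + 1)^4, so the factor x + 1 appears with exponent 4: the algebraic multiplicity is 4.

rank(A + I) = 2, so the eigenspace has dimension 4 - 2 = 2: the geometric multiplicity is 2.

Since 2 < 4, A is not diagonalizable.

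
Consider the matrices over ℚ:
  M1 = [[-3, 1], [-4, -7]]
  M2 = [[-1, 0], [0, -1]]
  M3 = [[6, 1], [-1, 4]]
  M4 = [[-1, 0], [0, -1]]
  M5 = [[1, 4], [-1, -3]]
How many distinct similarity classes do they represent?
4 classes: {M1}, {M2, M4}, {M3}, {M5}

Characteristic polynomials: χ_{M1} = (x + 5)^2, χ_{M2} = (x + 1)^2, χ_{M3} = (x - 5)^2, χ_{M4} = (x + 1)^2, χ_{M5} = (x + 1)^2.

{M1}: invariant factors (x + 5)^2.

{M2, M4}: invariant factors x + 1, x + 1.

{M3}: invariant factors (x - 5)^2.

{M5}: invariant factors (x + 1)^2.

Matrices are similar if and only if their invariant-factor lists agree; the partition into similarity classes is {M1}, {M2, M4}, {M3}, {M5}.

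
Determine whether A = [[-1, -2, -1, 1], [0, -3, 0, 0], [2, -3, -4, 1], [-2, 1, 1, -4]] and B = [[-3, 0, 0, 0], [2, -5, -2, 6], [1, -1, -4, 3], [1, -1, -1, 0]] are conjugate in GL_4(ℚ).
Both have characteristic polynomial (x + 3)^4 and minimal polynomial (x + 3)^2. But rank(A + 3I) = 2 for A while rank(B + 3I) = 1 for B, so the number of Jordan blocks at λ = -3 differs. A and B are not similar.

No.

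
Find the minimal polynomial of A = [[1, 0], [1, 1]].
m_A(x) = (x - 1)^2

The characteristic polynomial factors as (x - 1)^2. The minimal polynomial is ∏(x - λ)^{k_λ} where k_λ is the size of the largest Jordan block at λ.

For λ = 1: rank(A - I) = 1, and the largest Jordan block has size 2 (the smallest k with rank((A - I)^k) = rank((A - I)^(k+1))).

So m_A(x) = (x - 1)^2.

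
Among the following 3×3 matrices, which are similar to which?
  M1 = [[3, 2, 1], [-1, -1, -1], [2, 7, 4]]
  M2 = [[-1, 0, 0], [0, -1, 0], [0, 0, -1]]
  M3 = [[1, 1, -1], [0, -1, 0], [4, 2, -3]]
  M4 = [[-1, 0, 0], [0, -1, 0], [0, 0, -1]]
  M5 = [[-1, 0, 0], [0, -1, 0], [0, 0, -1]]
3 classes: {M1}, {M2, M4, M5}, {M3}

Characteristic polynomials: χ_{M1} = (x - 2)^3, χ_{M2} = (x + 1)^3, χ_{M3} = (x + 1)^3, χ_{M4} = (x + 1)^3, χ_{M5} = (x + 1)^3.

{M1}: invariant factors (x - 2)^3.

{M2, M4, M5}: invariant factors x + 1, x + 1, x + 1.

{M3}: invariant factors x + 1, (x + 1)^2.

Matrices are similar if and only if their invariant-factor lists agree; the partition into similarity classes is {M1}, {M2, M4, M5}, {M3}.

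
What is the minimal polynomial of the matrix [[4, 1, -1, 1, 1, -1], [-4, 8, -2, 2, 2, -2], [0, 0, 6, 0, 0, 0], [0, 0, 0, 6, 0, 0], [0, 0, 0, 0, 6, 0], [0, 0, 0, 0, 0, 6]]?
m_A(x) = (x - 6)^2

The characteristic polynomial factors as (x - 6)^6. The minimal polynomial is ∏(x - λ)^{k_λ} where k_λ is the size of the largest Jordan block at λ.

For λ = 6: rank(A - 6I) = 1, and the largest Jordan block has size 2 (the smallest k with rank((A - 6I)^k) = rank((A - 6I)^(k+1))).

So m_A(x) = (x - 6)^2.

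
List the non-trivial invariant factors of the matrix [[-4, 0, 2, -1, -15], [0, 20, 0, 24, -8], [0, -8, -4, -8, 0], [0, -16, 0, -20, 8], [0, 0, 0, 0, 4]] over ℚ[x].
(x - 4)(x + 4), (x - 4)(x + 4)^2

The Jordan structure of A has elementary divisors (x + 4)^2, (x + 4), (x - 4), (x - 4). Arranging the block sizes at each eigenvalue in decreasing order and taking row products gives the invariant factors.

Invariant factors (smallest first, each dividing the next): (x - 4)(x + 4), (x - 4)(x + 4)^2.

Check: the last factor (x - 4)(x + 4)^2 is the minimal polynomial, and the product (x - 4)^2(x + 4)^3 is the characteristic polynomial.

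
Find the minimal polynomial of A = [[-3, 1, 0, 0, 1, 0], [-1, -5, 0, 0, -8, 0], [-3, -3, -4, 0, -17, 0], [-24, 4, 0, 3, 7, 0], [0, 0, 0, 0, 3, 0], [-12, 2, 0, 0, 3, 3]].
m_A(x) = (x - 3)^2(x + 4)^2

The characteristic polynomial factors as (x - 3)^3(x + 4)^3. The minimal polynomial is ∏(x - λ)^{k_λ} where k_λ is the size of the largest Jordan block at λ.

For λ = -4: rank(A + 4I) = 4, and the largest Jordan block has size 2 (the smallest k with rank((A + 4I)^k) = rank((A + 4I)^(k+1))).
For λ = 3: rank(A - 3I) = 4, and the largest Jordan block has size 2 (the smallest k with rank((A - 3I)^k) = rank((A - 3I)^(k+1))).

So m_A(x) = (x - 3)^2(x + 4)^2.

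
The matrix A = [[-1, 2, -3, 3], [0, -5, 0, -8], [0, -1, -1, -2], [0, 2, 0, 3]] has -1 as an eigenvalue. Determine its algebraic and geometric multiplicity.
algebraic multiplicity 4, geometric multiplicity 2

The characteristic polynomial is (x + 1)^4, so the factor x + 1 appears with exponent 4: the algebraic multiplicity is 4.

rank(A + I) = 2, so the eigenspace has dimension 4 - 2 = 2: the geometric multiplicity is 2.

Since 2 < 4, A is not diagonalizable.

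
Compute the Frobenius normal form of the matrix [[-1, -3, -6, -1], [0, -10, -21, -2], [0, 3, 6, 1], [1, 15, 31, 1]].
R = [[0, 0, 0, -8], [1, 0, 0, -10], [0, 1, 0, -2], [0, 0, 1, -4]]

The invariant factors of A (the non-unit diagonal entries of the Smith normal form of xI - A over ℚ[x]) are (x + 4)(x^3 + 2x + 2), each dividing the next. The characteristic polynomial is their product, (x + 4)(x^3 + 2x + 2).

The rational canonical form is the block-diagonal matrix of companion matrices C(f_i):
R = [[0, 0, 0, -8], [1, 0, 0, -10], [0, 1, 0, -2], [0, 0, 1, -4]].

Note the characteristic polynomial does not split into linear factors over ℚ, so A has no Jordan form over ℚ; the rational canonical form exists over any field.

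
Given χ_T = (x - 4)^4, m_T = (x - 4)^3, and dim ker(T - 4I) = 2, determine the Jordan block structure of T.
Jordan blocks: (4, 3), (4, 1)

λ = 4: algebraic multiplicity 4 (exponent in χ_T), largest block size 3 (exponent in m_T), 2 blocks (geometric multiplicity). These force block sizes [3, 1].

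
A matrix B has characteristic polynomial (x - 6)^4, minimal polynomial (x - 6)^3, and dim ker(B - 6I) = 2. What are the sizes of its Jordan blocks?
Jordan blocks: (6, 3), (6, 1)

λ = 6: algebraic multiplicity 4 (exponent in χ_B), largest block size 3 (exponent in m_B), 2 blocks (geometric multiplicity). These force block sizes [3, 1].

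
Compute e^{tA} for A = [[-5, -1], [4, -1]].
e^{tA} = [[(1 - 2*t)*e^{-3*t}, -t*e^{-3*t}], [4*t*e^{-3*t}, (2*t + 1)*e^{-3*t}]]

A has Jordan form J = [[-3, 1], [0, -3]] with A = PJP^{-1}, so e^{tA} = P e^{tJ} P^{-1}.

For a Jordan block J_k(λ), e^{tJ_k(λ)} = e^{λt} · (I + tN + t^2 N^2/2! + ... + t^{k-1} N^{k-1}/(k-1)!) where N is the nilpotent superdiagonal part.

Assembling the blocks and conjugating back gives the entries of e^{tA} as shown above.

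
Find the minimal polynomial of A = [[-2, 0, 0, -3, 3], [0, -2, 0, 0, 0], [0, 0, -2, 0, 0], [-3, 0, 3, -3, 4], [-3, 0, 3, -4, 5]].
The characteristic polynomial factors as (x - 1)^2(x + 2)^3. The minimal polynomial is ∏(x - λ)^{k_λ} where k_λ is the size of the largest Jordan block at λ.

For λ = -2: rank(A + 2I) = 2, and the largest Jordan block has size 1 (the smallest k with rank((A + 2I)^k) = rank((A + 2I)^(k+1))).
For λ = 1: rank(A - I) = 4, and the largest Jordan block has size 2 (the smallest k with rank((A - I)^k) = rank((A - I)^(k+1))).

So m_A(x) = (x - 1)^2(x + 2).

m_A(x) = (x - 1)^2(x + 2)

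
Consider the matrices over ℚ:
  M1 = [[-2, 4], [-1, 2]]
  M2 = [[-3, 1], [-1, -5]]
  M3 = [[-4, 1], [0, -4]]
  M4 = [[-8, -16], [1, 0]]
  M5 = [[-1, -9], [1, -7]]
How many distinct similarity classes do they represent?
2 classes: {M1}, {M2, M3, M4, M5}

Characteristic polynomials: χ_{M1} = x^2, χ_{M2} = (x + 4)^2, χ_{M3} = (x + 4)^2, χ_{M4} = (x + 4)^2, χ_{M5} = (x + 4)^2.

{M1}: invariant factors x^2.

{M2, M3, M4, M5}: invariant factors (x + 4)^2.

Matrices are similar if and only if their invariant-factor lists agree; the partition into similarity classes is {M1}, {M2, M3, M4, M5}.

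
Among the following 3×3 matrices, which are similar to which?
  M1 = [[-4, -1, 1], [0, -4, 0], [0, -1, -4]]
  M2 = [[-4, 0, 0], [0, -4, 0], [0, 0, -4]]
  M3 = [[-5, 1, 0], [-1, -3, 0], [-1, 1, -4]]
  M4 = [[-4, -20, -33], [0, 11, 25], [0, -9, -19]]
3 classes: {M1, M4}, {M2}, {M3}

Characteristic polynomials: χ_{M1} = (x + 4)^3, χ_{M2} = (x + 4)^3, χ_{M3} = (x + 4)^3, χ_{M4} = (x + 4)^3.

{M1, M4}: invariant factors (x + 4)^3.

{M2}: invariant factors x + 4, x + 4, x + 4.

{M3}: invariant factors x + 4, (x + 4)^2.

Matrices are similar if and only if their invariant-factor lists agree; the partition into similarity classes is {M1, M4}, {M2}, {M3}.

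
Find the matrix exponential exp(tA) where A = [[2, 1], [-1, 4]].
e^{tA} = [[(1 - t)*e^{3*t}, t*e^{3*t}], [-t*e^{3*t}, (t + 1)*e^{3*t}]]

A has Jordan form J = [[3, 1], [0, 3]] with A = PJP^{-1}, so e^{tA} = P e^{tJ} P^{-1}.

For a Jordan block J_k(λ), e^{tJ_k(λ)} = e^{λt} · (I + tN + t^2 N^2/2! + ... + t^{k-1} N^{k-1}/(k-1)!) where N is the nilpotent superdiagonal part.

Assembling the blocks and conjugating back gives the entries of e^{tA} as shown above.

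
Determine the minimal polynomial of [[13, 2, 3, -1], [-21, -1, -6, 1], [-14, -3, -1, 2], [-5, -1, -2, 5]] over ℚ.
The characteristic polynomial factors as (x - 4)^4. The minimal polynomial is ∏(x - λ)^{k_λ} where k_λ is the size of the largest Jordan block at λ.

For λ = 4: rank(A - 4I) = 2, and the largest Jordan block has size 3 (the smallest k with rank((A - 4I)^k) = rank((A - 4I)^(k+1))).

So m_A(x) = (x - 4)^3.

m_A(x) = (x - 4)^3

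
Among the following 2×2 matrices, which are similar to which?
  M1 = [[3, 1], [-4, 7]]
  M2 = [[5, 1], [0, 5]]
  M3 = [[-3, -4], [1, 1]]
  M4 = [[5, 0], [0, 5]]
3 classes: {M1, M2}, {M3}, {M4}

Characteristic polynomials: χ_{M1} = (x - 5)^2, χ_{M2} = (x - 5)^2, χ_{M3} = (x + 1)^2, χ_{M4} = (x - 5)^2.

{M1, M2}: invariant factors (x - 5)^2.

{M3}: invariant factors (x + 1)^2.

{M4}: invariant factors x - 5, x - 5.

Matrices are similar if and only if their invariant-factor lists agree; the partition into similarity classes is {M1, M2}, {M3}, {M4}.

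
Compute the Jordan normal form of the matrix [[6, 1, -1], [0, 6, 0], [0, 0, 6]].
The characteristic polynomial is det(xI - A) = (x - 6)^3, so the eigenvalues are 6 (algebraic multiplicity 3).

For λ = 6: rank(A - 6I) = 1, rank((A - 6I)^2) = 0. The eigenspace has dimension 3 - 1 = 2, so there are 2 Jordan blocks; the rank sequence gives block sizes [2, 1].

Assembling the blocks gives the Jordan form J above.

J = [[6, 1, 0], [0, 6, 0], [0, 0, 6]]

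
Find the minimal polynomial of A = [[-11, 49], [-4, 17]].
The characteristic polynomial factors as (x - 3)^2. The minimal polynomial is ∏(x - λ)^{k_λ} where k_λ is the size of the largest Jordan block at λ.

For λ = 3: rank(A - 3I) = 1, and the largest Jordan block has size 2 (the smallest k with rank((A - 3I)^k) = rank((A - 3I)^(k+1))).

So m_A(x) = (x - 3)^2.

m_A(x) = (x - 3)^2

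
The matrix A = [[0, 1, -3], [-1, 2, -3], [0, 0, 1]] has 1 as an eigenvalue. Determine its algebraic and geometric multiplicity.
The characteristic polynomial is (x - 1)^3, so the factor x - 1 appears with exponent 3: the algebraic multiplicity is 3.

rank(A - I) = 1, so the eigenspace has dimension 3 - 1 = 2: the geometric multiplicity is 2.

Since 2 < 3, A is not diagonalizable.

algebraic multiplicity 3, geometric multiplicity 2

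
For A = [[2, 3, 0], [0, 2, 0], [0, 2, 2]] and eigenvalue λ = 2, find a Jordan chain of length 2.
We seek v_1 ∈ ker((A - 2I)^2) \ ker(A - 2I), then set v_{i+1} = (A - 2I) v_i.

One such chain is v_1 = [[2, 1, 1]]^T, v_2 = [[3, 0, 2]]^T. Check: (A - 2I) v_2 = [[0, 0, 0]]^T = 0.

v_1 = [[2, 1, 1]]^T, v_2 = [[3, 0, 2]]^T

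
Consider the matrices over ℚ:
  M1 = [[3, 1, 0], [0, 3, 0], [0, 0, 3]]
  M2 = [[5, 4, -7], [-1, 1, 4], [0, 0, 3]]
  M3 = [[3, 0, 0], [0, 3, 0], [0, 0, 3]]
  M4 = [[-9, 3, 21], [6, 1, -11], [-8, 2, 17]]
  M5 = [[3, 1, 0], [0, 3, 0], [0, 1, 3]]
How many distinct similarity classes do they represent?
3 classes: {M1, M5}, {M2, M4}, {M3}

Characteristic polynomials: χ_{M1} = (x - 3)^3, χ_{M2} = (x - 3)^3, χ_{M3} = (x - 3)^3, χ_{M4} = (x - 3)^3, χ_{M5} = (x - 3)^3.

{M1, M5}: invariant factors x - 3, (x - 3)^2.

{M2, M4}: invariant factors (x - 3)^3.

{M3}: invariant factors x - 3, x - 3, x - 3.

Matrices are similar if and only if their invariant-factor lists agree; the partition into similarity classes is {M1, M5}, {M2, M4}, {M3}.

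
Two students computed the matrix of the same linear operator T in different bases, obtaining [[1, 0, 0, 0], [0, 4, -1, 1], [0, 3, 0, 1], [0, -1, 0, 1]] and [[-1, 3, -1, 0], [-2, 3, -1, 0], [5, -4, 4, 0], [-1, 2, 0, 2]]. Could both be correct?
No.

trace(A) = 6 but trace(B) = 8. The trace is a similarity invariant, so A and B are not similar.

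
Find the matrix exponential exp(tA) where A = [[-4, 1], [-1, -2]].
e^{tA} = [[(1 - t)*e^{-3*t}, t*e^{-3*t}], [-t*e^{-3*t}, (t + 1)*e^{-3*t}]]

A has Jordan form J = [[-3, 1], [0, -3]] with A = PJP^{-1}, so e^{tA} = P e^{tJ} P^{-1}.

For a Jordan block J_k(λ), e^{tJ_k(λ)} = e^{λt} · (I + tN + t^2 N^2/2! + ... + t^{k-1} N^{k-1}/(k-1)!) where N is the nilpotent superdiagonal part.

Assembling the blocks and conjugating back gives the entries of e^{tA} as shown above.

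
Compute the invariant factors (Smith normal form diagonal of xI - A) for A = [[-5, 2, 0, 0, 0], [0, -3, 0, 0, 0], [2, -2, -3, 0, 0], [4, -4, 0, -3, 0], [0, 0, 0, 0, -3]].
The Jordan structure of A has elementary divisors (x + 5), (x + 3), (x + 3), (x + 3), (x + 3). Arranging the block sizes at each eigenvalue in decreasing order and taking row products gives the invariant factors.

Invariant factors (smallest first, each dividing the next): x + 3, x + 3, x + 3, (x + 3)(x + 5).

Check: the last factor (x + 3)(x + 5) is the minimal polynomial, and the product (x + 3)^4(x + 5) is the characteristic polynomial.

x + 3, x + 3, x + 3, (x + 3)(x + 5)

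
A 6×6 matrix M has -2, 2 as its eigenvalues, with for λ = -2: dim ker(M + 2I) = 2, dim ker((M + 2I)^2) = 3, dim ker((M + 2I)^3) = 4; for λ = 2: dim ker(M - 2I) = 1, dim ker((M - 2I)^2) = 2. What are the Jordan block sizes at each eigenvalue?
λ = -2: successive nullity increments [2, 1, 1] count blocks of size ≥ k; block sizes are [3, 1].
λ = 2: successive nullity increments [1, 1] count blocks of size ≥ k; block sizes are [2].

Jordan blocks: (-2, 3), (-2, 1), (2, 2)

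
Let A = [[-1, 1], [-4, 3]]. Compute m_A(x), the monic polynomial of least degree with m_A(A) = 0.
m_A(x) = (x - 1)^2

The characteristic polynomial factors as (x - 1)^2. The minimal polynomial is ∏(x - λ)^{k_λ} where k_λ is the size of the largest Jordan block at λ.

For λ = 1: rank(A - I) = 1, and the largest Jordan block has size 2 (the smallest k with rank((A - I)^k) = rank((A - I)^(k+1))).

So m_A(x) = (x - 1)^2.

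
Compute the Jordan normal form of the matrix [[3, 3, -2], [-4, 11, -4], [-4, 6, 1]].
J = [[5, 1, 0], [0, 5, 0], [0, 0, 5]]

The characteristic polynomial is det(xI - A) = (x - 5)^3, so the eigenvalues are 5 (algebraic multiplicity 3).

For λ = 5: rank(A - 5I) = 1, rank((A - 5I)^2) = 0. The eigenspace has dimension 3 - 1 = 2, so there are 2 Jordan blocks; the rank sequence gives block sizes [2, 1].

Assembling the blocks gives the Jordan form J above.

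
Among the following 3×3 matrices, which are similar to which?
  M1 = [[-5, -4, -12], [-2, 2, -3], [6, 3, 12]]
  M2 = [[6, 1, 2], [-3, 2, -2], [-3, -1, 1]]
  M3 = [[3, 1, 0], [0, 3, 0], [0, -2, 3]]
Characteristic polynomials: χ_{M1} = (x - 3)^3, χ_{M2} = (x - 3)^3, χ_{M3} = (x - 3)^3.

{M1, M2, M3}: invariant factors x - 3, (x - 3)^2.

Matrices are similar if and only if their invariant-factor lists agree; the partition into similarity classes is {M1, M2, M3}.

1 class: {M1, M2, M3}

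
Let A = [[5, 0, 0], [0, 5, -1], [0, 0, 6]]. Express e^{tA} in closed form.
A has Jordan form J = [[5, 0, 0], [0, 5, 0], [0, 0, 6]] with A = PJP^{-1}, so e^{tA} = P e^{tJ} P^{-1}.

For a Jordan block J_k(λ), e^{tJ_k(λ)} = e^{λt} · (I + tN + t^2 N^2/2! + ... + t^{k-1} N^{k-1}/(k-1)!) where N is the nilpotent superdiagonal part.

Assembling the blocks and conjugating back gives the entries of e^{tA} as shown above.

e^{tA} = [[e^{5*t}, 0, 0], [0, e^{5*t}, (1 - e^{t})*e^{5*t}], [0, 0, e^{6*t}]]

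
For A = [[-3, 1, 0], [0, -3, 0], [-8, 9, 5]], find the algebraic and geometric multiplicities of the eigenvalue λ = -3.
The characteristic polynomial is (x - 5)(x + 3)^2, so the factor x + 3 appears with exponent 2: the algebraic multiplicity is 2.

rank(A + 3I) = 2, so the eigenspace has dimension 3 - 2 = 1: the geometric multiplicity is 1.

Since 1 < 2, A is not diagonalizable.

algebraic multiplicity 2, geometric multiplicity 1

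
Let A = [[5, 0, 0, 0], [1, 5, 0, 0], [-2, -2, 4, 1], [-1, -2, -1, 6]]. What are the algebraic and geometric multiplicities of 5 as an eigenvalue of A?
algebraic multiplicity 4, geometric multiplicity 2

The characteristic polynomial is (x - 5)^4, so the factor x - 5 appears with exponent 4: the algebraic multiplicity is 4.

rank(A - 5I) = 2, so the eigenspace has dimension 4 - 2 = 2: the geometric multiplicity is 2.

Since 2 < 4, A is not diagonalizable.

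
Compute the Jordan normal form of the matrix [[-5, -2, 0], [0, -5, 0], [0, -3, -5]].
J = [[-5, 1, 0], [0, -5, 0], [0, 0, -5]]

The characteristic polynomial is det(xI - A) = (x + 5)^3, so the eigenvalues are -5 (algebraic multiplicity 3).

For λ = -5: rank(A + 5I) = 1, rank((A + 5I)^2) = 0. The eigenspace has dimension 3 - 1 = 2, so there are 2 Jordan blocks; the rank sequence gives block sizes [2, 1].

Assembling the blocks gives the Jordan form J above.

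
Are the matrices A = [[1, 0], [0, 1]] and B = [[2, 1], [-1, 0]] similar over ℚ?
No.

Both have characteristic polynomial (x - 1)^2, but the minimal polynomial of A is x - 1 while the minimal polynomial of B is (x - 1)^2. The minimal polynomial is a similarity invariant, so A and B are not similar.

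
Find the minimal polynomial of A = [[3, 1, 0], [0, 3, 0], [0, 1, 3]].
The characteristic polynomial factors as (x - 3)^3. The minimal polynomial is ∏(x - λ)^{k_λ} where k_λ is the size of the largest Jordan block at λ.

For λ = 3: rank(A - 3I) = 1, and the largest Jordan block has size 2 (the smallest k with rank((A - 3I)^k) = rank((A - 3I)^(k+1))).

So m_A(x) = (x - 3)^2.

m_A(x) = (x - 3)^2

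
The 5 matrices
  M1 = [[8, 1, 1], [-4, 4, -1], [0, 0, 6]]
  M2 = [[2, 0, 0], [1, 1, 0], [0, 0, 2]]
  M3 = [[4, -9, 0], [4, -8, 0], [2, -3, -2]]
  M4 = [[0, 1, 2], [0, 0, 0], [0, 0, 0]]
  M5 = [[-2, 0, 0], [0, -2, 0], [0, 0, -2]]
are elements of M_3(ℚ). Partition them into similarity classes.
5 classes: {M1}, {M2}, {M3}, {M4}, {M5}

Characteristic polynomials: χ_{M1} = (x - 6)^3, χ_{M2} = (x - 2)^2(x - 1), χ_{M3} = (x + 2)^3, χ_{M4} = x^3, χ_{M5} = (x + 2)^3.

{M1}: invariant factors (x - 6)^3.

{M2}: invariant factors x - 2, (x - 2)(x - 1).

{M3}: invariant factors x + 2, (x + 2)^2.

{M4}: invariant factors x, x^2.

{M5}: invariant factors x + 2, x + 2, x + 2.

Matrices are similar if and only if their invariant-factor lists agree; the partition into similarity classes is {M1}, {M2}, {M3}, {M4}, {M5}.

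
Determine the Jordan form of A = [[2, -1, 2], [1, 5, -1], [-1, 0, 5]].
The characteristic polynomial is det(xI - A) = (x - 4)^3, so the eigenvalues are 4 (algebraic multiplicity 3).

For λ = 4: rank(A - 4I) = 2, rank((A - 4I)^2) = 1, rank((A - 4I)^3) = 0. The eigenspace has dimension 3 - 2 = 1, so there is 1 Jordan block; the rank sequence gives block sizes [3].

Assembling the blocks gives the Jordan form J above.

J = [[4, 1, 0], [0, 4, 1], [0, 0, 4]]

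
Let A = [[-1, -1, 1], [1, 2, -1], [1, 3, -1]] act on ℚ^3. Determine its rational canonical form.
R = [[0, 0, 0], [1, 0, 0], [0, 1, 0]]

The invariant factors of A (the non-unit diagonal entries of the Smith normal form of xI - A over ℚ[x]) are x^3, each dividing the next. The characteristic polynomial is their product, x^3.

The rational canonical form is the block-diagonal matrix of companion matrices C(f_i):
R = [[0, 0, 0], [1, 0, 0], [0, 1, 0]].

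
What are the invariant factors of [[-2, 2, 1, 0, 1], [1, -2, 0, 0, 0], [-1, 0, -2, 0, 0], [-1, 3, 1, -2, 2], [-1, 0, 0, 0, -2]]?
(x + 2)^2, (x + 2)^3

The Jordan structure of A has elementary divisors (x + 2)^3, (x + 2)^2. Arranging the block sizes at each eigenvalue in decreasing order and taking row products gives the invariant factors.

Invariant factors (smallest first, each dividing the next): (x + 2)^2, (x + 2)^3.

Check: the last factor (x + 2)^3 is the minimal polynomial, and the product (x + 2)^5 is the characteristic polynomial.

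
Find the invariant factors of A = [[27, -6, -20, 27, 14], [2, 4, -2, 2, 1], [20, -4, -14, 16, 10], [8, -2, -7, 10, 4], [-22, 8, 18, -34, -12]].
(x - 4)^2, (x - 4)^2(x + 1)

The Jordan structure of A has elementary divisors (x + 1), (x - 4)^2, (x - 4)^2. Arranging the block sizes at each eigenvalue in decreasing order and taking row products gives the invariant factors.

Invariant factors (smallest first, each dividing the next): (x - 4)^2, (x - 4)^2(x + 1).

Check: the last factor (x - 4)^2(x + 1) is the minimal polynomial, and the product (x - 4)^4(x + 1) is the characteristic polynomial.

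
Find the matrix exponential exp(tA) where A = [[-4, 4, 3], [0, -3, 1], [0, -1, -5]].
A has Jordan form J = [[-4, 1, 0], [0, -4, 1], [0, 0, -4]] with A = PJP^{-1}, so e^{tA} = P e^{tJ} P^{-1}.

For a Jordan block J_k(λ), e^{tJ_k(λ)} = e^{λt} · (I + tN + t^2 N^2/2! + ... + t^{k-1} N^{k-1}/(k-1)!) where N is the nilpotent superdiagonal part.

Assembling the blocks and conjugating back gives the entries of e^{tA} as shown above.

e^{tA} = [[e^{-4*t}, t*(t + 8)*e^{-4*t}/2, t*(t + 6)*e^{-4*t}/2], [0, (t + 1)*e^{-4*t}, t*e^{-4*t}], [0, -t*e^{-4*t}, (1 - t)*e^{-4*t}]]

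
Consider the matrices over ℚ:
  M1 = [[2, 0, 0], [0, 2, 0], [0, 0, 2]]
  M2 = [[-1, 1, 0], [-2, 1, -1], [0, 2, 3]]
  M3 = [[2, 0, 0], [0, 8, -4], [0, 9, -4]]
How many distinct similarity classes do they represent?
Characteristic polynomials: χ_{M1} = (x - 2)^3, χ_{M2} = (x - 1)^3, χ_{M3} = (x - 2)^3.

{M1}: invariant factors x - 2, x - 2, x - 2.

{M2}: invariant factors (x - 1)^3.

{M3}: invariant factors x - 2, (x - 2)^2.

Matrices are similar if and only if their invariant-factor lists agree; the partition into similarity classes is {M1}, {M2}, {M3}.

3 classes: {M1}, {M2}, {M3}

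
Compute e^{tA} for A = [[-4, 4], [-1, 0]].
e^{tA} = [[(1 - 2*t)*e^{-2*t}, 4*t*e^{-2*t}], [-t*e^{-2*t}, (2*t + 1)*e^{-2*t}]]

A has Jordan form J = [[-2, 1], [0, -2]] with A = PJP^{-1}, so e^{tA} = P e^{tJ} P^{-1}.

For a Jordan block J_k(λ), e^{tJ_k(λ)} = e^{λt} · (I + tN + t^2 N^2/2! + ... + t^{k-1} N^{k-1}/(k-1)!) where N is the nilpotent superdiagonal part.

Assembling the blocks and conjugating back gives the entries of e^{tA} as shown above.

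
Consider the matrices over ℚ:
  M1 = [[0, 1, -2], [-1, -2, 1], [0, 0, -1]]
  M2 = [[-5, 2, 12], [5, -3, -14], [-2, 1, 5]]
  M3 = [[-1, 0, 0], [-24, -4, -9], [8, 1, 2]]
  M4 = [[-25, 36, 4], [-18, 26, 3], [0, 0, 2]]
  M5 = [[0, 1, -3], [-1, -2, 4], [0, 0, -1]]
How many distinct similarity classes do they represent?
3 classes: {M1, M2, M5}, {M3}, {M4}

Characteristic polynomials: χ_{M1} = (x + 1)^3, χ_{M2} = (x + 1)^3, χ_{M3} = (x + 1)^3, χ_{M4} = (x - 2)^2(x + 1), χ_{M5} = (x + 1)^3.

{M1, M2, M5}: invariant factors (x + 1)^3.

{M3}: invariant factors x + 1, (x + 1)^2.

{M4}: invariant factors (x - 2)^2(x + 1).

Matrices are similar if and only if their invariant-factor lists agree; the partition into similarity classes is {M1, M2, M5}, {M3}, {M4}.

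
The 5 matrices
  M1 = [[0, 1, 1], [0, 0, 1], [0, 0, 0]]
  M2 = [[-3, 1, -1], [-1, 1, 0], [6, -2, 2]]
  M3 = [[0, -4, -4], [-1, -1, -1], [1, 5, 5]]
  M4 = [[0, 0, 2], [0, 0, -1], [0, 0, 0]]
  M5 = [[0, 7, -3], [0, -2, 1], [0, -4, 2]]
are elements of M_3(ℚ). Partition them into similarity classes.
Characteristic polynomials: χ_{M1} = x^3, χ_{M2} = x^3, χ_{M3} = x^2(x - 4), χ_{M4} = x^3, χ_{M5} = x^3.

{M1, M2, M5}: invariant factors x^3.

{M3}: invariant factors x^2(x - 4).

{M4}: invariant factors x, x^2.

Matrices are similar if and only if their invariant-factor lists agree; the partition into similarity classes is {M1, M2, M5}, {M3}, {M4}.

3 classes: {M1, M2, M5}, {M3}, {M4}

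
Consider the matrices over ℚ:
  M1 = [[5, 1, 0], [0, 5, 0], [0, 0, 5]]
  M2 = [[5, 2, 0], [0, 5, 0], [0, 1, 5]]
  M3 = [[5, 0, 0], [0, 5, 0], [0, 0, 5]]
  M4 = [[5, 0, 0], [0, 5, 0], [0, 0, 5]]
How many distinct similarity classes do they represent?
2 classes: {M1, M2}, {M3, M4}

Characteristic polynomials: χ_{M1} = (x - 5)^3, χ_{M2} = (x - 5)^3, χ_{M3} = (x - 5)^3, χ_{M4} = (x - 5)^3.

{M1, M2}: invariant factors x - 5, (x - 5)^2.

{M3, M4}: invariant factors x - 5, x - 5, x - 5.

Matrices are similar if and only if their invariant-factor lists agree; the partition into similarity classes is {M1, M2}, {M3, M4}.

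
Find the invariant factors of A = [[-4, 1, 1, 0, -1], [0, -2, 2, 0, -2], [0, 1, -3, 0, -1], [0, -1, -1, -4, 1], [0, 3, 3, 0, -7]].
x + 4, x + 4, x + 4, (x + 4)^2

The Jordan structure of A has elementary divisors (x + 4)^2, (x + 4), (x + 4), (x + 4). Arranging the block sizes at each eigenvalue in decreasing order and taking row products gives the invariant factors.

Invariant factors (smallest first, each dividing the next): x + 4, x + 4, x + 4, (x + 4)^2.

Check: the last factor (x + 4)^2 is the minimal polynomial, and the product (x + 4)^5 is the characteristic polynomial.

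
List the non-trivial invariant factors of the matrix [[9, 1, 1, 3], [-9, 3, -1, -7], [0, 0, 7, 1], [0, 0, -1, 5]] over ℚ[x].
(x - 6)^2, (x - 6)^2

The Jordan structure of A has elementary divisors (x - 6)^2, (x - 6)^2. Arranging the block sizes at each eigenvalue in decreasing order and taking row products gives the invariant factors.

Invariant factors (smallest first, each dividing the next): (x - 6)^2, (x - 6)^2.

Check: the last factor (x - 6)^2 is the minimal polynomial, and the product (x - 6)^4 is the characteristic polynomial.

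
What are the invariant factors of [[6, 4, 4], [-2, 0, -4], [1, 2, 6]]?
The Jordan structure of A has elementary divisors (x - 4)^2, (x - 4). Arranging the block sizes at each eigenvalue in decreasing order and taking row products gives the invariant factors.

Invariant factors (smallest first, each dividing the next): x - 4, (x - 4)^2.

Check: the last factor (x - 4)^2 is the minimal polynomial, and the product (x - 4)^3 is the characteristic polynomial.

x - 4, (x - 4)^2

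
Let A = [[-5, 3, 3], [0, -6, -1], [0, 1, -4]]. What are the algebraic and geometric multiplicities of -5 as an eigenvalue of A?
algebraic multiplicity 3, geometric multiplicity 2

The characteristic polynomial is (x + 5)^3, so the factor x + 5 appears with exponent 3: the algebraic multiplicity is 3.

rank(A + 5I) = 1, so the eigenspace has dimension 3 - 1 = 2: the geometric multiplicity is 2.

Since 2 < 3, A is not diagonalizable.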